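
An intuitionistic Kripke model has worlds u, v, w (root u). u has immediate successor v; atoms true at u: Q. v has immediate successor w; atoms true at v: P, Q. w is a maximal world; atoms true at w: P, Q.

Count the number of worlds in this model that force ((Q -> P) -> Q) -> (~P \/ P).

2

u: does not force it — u ||-/- ((Q -> P) -> Q) -> (~P \/ P): already at u itself, u ||- (Q -> P) -> Q but u ||-/- ~P \/ P.
v: forces it.
w: forces it.
Worlds forcing the formula: {v, w}.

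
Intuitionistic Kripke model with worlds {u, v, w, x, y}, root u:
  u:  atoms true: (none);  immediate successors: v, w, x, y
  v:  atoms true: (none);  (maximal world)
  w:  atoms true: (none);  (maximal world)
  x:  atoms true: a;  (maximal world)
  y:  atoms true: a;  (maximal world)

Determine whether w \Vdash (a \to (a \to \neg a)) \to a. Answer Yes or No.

w \nVdash (a \to (a \to \neg a)) \to a: already at w itself, w \Vdash a \to (a \to \neg a) but w \nVdash a.
w lacks atom a, so w \nVdash a.

No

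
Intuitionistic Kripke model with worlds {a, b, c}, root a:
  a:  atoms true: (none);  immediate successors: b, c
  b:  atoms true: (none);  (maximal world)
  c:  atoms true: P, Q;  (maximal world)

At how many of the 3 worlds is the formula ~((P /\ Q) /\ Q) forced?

1

a: does not force it — a ||-/- ~((P /\ Q) /\ Q) since c is accessible from a and c ||- (P /\ Q) /\ Q.
b: forces it.
c: does not force it.
Worlds forcing the formula: {b}.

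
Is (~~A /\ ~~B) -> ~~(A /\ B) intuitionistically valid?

This is the distribution of double negation over conjunction, which is intuitionistically derivable.
Assume ~~A, ~~B, and ~(A /\ B). From A we'd get ~B (since A /\ B is refuted), contradicting ~~B; so ~A, contradicting ~~A.

Yes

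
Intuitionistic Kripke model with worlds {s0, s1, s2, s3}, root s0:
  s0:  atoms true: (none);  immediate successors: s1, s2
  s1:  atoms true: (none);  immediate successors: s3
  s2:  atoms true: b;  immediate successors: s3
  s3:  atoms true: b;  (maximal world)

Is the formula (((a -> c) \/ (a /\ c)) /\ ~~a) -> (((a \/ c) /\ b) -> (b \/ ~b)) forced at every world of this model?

Yes

s0 ||- (((a -> c) \/ (a /\ c)) /\ ~~a) -> (((a \/ c) /\ b) -> (b \/ ~b)) vacuously: no world accessible from s0 forces the antecedent ((a -> c) \/ (a /\ c)) /\ ~~a.
Since the root s0 forces (((a -> c) \/ (a /\ c)) /\ ~~a) -> (((a \/ c) /\ b) -> (b \/ ~b)) and forcing is persistent (monotone upward), every world forces it.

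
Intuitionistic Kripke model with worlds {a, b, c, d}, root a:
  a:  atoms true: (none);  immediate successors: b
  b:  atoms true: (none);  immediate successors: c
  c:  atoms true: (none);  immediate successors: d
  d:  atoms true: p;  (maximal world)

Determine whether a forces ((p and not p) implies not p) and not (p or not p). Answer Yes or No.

a does not force ((p and not p) implies not p) and not (p or not p) since a fails not (p or not p).

No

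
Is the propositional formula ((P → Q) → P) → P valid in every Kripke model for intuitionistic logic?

This is Peirce's law, which is not intuitionistically valid.
A Kripke countermodel: worlds u, v; order generated by u ≤ v; atoms true at each world — u:{}; v:{P}.
u ⊮ ((P → Q) → P) → P: already at u itself, u ⊩ (P → Q) → P but u ⊮ P.
u lacks atom P, so u ⊮ P.
So the root u does not force the formula.

No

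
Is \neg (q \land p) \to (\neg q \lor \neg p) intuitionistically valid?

This is the constructively invalid direction of De Morgan's law for conjunction, which is not intuitionistically valid.
A Kripke countermodel: worlds s0, s1, s2; order generated by s0 \le s1, s0 \le s2; atoms true at each world — s0:{}; s1:{q}; s2:{p}.
s0 \nVdash \neg (q \land p) \to (\neg q \lor \neg p): already at s0 itself, s0 \Vdash \neg (q \land p) but s0 \nVdash \neg q \lor \neg p.
s0 \nVdash \neg q \lor \neg p: neither disjunct is forced at s0.
s0 \nVdash \neg q since s1 is accessible from s0 and s1 \Vdash q.
So the root s0 does not force the formula.

No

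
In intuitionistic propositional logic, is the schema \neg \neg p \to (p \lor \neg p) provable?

This is a variant of double-negation elimination (deriving excluded middle from double negation), which is not intuitionistically valid.
A Kripke countermodel: worlds w0, w1; order generated by w0 \le w1; atoms true at each world — w0:{}; w1:{p}.
w0 \nVdash \neg \neg p \to (p \lor \neg p): already at w0 itself, w0 \Vdash \neg \neg p but w0 \nVdash p \lor \neg p.
w0 \nVdash p \lor \neg p: neither disjunct is forced at w0.
w0 lacks atom p, so w0 \nVdash p.
So the root w0 does not force the formula.

No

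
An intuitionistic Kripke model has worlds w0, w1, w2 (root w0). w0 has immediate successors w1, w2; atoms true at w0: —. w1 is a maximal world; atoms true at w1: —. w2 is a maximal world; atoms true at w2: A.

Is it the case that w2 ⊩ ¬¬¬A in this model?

w2 ⊮ ¬¬¬A since w2 is accessible from w2 and w2 ⊩ ¬¬A.
w2 ⊩ ¬¬A: no world accessible from w2 forces ¬A.

No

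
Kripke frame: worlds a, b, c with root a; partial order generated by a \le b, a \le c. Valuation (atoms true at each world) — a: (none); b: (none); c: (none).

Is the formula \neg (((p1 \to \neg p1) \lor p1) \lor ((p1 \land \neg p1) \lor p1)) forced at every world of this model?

No

Not every world: a \nVdash \neg (((p1 \to \neg p1) \lor p1) \lor ((p1 \land \neg p1) \lor p1)).
a \nVdash \neg (((p1 \to \neg p1) \lor p1) \lor ((p1 \land \neg p1) \lor p1)) since a is accessible from a and a \Vdash ((p1 \to \neg p1) \lor p1) \lor ((p1 \land \neg p1) \lor p1).
a \Vdash ((p1 \to \neg p1) \lor p1) \lor ((p1 \land \neg p1) \lor p1) via the disjunct (p1 \to \neg p1) \lor p1.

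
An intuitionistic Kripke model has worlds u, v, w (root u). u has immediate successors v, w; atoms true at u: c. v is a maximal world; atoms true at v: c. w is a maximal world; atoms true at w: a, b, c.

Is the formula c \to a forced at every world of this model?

No

Not every world: u \nVdash c \to a.
u \nVdash c \to a: already at u itself, u \Vdash c but u \nVdash a.
u lacks atom a, so u \nVdash a.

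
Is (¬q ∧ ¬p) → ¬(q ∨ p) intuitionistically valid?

This is a constructively valid De Morgan direction (conjunction of negations to negated disjunction), which is intuitionistically derivable.
If both ¬q and ¬p hold at a world, no accessible world forces q or forces p, so none forces q ∨ p.

Yes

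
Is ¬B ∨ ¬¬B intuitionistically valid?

No

This is the weak law of excluded middle, which is not intuitionistically valid.
A Kripke countermodel: worlds 0, 1, 2; order generated by 0 ≤ 1, 0 ≤ 2; atoms true at each world — 0:{}; 1:{B}; 2:{}.
0 ⊮ ¬B ∨ ¬¬B: neither disjunct is forced at 0.
0 ⊮ ¬B since 1 is accessible from 0 and 1 ⊩ B.
So the root 0 does not force the formula.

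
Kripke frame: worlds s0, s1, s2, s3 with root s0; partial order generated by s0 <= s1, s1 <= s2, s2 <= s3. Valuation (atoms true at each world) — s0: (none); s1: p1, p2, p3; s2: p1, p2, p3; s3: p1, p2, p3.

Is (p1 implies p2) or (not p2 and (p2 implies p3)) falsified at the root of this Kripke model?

s0 forces (p1 implies p2) or (not p2 and (p2 implies p3)) via the disjunct p1 implies p2.
So the root s0 forces (p1 implies p2) or (not p2 and (p2 implies p3)); the model is not a countermodel.

No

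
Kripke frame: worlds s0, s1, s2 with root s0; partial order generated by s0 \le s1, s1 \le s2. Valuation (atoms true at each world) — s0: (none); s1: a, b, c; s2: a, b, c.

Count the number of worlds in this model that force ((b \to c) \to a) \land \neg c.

0

s0: does not force it — s0 \nVdash ((b \to c) \to a) \land \neg c since s0 fails (b \to c) \to a.
s1: does not force it — s1 \nVdash ((b \to c) \to a) \land \neg c since s1 fails \neg c.
s2: does not force it.
Worlds forcing the formula: { }.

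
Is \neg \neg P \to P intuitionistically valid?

No

This is double-negation elimination, which is not intuitionistically valid.
A Kripke countermodel: worlds w0, w1; order generated by w0 \le w1; atoms true at each world — w0:{}; w1:{P}.
w0 \nVdash \neg \neg P \to P: already at w0 itself, w0 \Vdash \neg \neg P but w0 \nVdash P.
w0 lacks atom P, so w0 \nVdash P.
So the root w0 does not force the formula.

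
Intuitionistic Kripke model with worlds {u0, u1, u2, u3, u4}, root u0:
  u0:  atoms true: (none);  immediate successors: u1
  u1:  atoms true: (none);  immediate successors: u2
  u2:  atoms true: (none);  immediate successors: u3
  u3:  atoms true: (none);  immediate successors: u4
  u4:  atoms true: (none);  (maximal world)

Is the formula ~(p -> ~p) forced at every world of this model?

Not every world: u0 ||-/- ~(p -> ~p).
u0 ||-/- ~(p -> ~p) since u0 is accessible from u0 and u0 ||- p -> ~p.
u0 ||- p -> ~p vacuously: no world accessible from u0 forces the antecedent p.

No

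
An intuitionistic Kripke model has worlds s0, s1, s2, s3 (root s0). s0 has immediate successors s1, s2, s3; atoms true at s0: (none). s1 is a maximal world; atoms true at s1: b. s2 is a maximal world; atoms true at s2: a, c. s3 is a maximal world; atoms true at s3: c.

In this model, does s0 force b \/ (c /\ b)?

No

s0 ||-/- b \/ (c /\ b): neither disjunct is forced at s0.
s0 lacks atom b, so s0 ||-/- b.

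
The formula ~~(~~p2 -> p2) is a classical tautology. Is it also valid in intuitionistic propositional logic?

Yes

This is the double negation of double-negation elimination, which is intuitionistically derivable.
By Glivenko's theorem the double negation of any classical propositional tautology is intuitionistically provable; ~~p2 -> p2 is classically a tautology.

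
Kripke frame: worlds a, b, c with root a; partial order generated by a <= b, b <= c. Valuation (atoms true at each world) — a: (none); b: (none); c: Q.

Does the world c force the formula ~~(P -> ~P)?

Yes

c ||- ~~(P -> ~P): no world accessible from c forces ~(P -> ~P).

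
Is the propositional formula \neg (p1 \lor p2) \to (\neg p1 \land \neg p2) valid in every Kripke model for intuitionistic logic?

This is a constructively valid De Morgan direction (negated disjunction to conjunction of negations), which is intuitionistically derivable.
From \neg (p1 \lor p2): if p1 held then p1 \lor p2 would, contradiction — so \neg p1; similarly \neg p2.

Yes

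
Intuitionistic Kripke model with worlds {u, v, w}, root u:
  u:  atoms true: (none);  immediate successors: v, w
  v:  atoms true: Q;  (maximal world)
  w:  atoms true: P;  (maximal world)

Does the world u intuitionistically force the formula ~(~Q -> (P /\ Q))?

No

u ||-/- ~(~Q -> (P /\ Q)) since v is accessible from u and v ||- ~Q -> (P /\ Q).
v ||- ~Q -> (P /\ Q) vacuously: no world accessible from v forces the antecedent ~Q.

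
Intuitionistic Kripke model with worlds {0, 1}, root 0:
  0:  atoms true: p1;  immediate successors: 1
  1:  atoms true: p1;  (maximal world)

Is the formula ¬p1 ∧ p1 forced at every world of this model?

Not every world: 0 ⊮ ¬p1 ∧ p1.
0 ⊮ ¬p1 ∧ p1 since 0 fails ¬p1.

No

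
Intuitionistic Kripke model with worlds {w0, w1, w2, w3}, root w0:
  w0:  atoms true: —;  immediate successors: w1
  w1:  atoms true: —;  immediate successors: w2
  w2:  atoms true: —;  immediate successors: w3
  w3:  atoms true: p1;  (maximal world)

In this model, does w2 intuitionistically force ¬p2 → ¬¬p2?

w2 ⊮ ¬p2 → ¬¬p2: already at w2 itself, w2 ⊩ ¬p2 but w2 ⊮ ¬¬p2.
w2 ⊮ ¬¬p2 since w2 is accessible from w2 and w2 ⊩ ¬p2.
w2 ⊩ ¬p2: no world accessible from w2 forces p2.

No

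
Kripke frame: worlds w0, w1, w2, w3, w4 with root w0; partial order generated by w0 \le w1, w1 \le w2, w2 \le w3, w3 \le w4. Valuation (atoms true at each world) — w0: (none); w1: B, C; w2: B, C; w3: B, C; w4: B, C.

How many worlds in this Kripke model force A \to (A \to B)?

w0: forces it.
w1: forces it.
w2: forces it.
w3: forces it.
w4: forces it.
Worlds forcing the formula: {w0, w1, w2, w3, w4}.

5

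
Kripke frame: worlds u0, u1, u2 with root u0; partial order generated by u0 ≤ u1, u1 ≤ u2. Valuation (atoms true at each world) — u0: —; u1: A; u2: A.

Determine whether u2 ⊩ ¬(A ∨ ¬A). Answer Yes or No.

u2 ⊮ ¬(A ∨ ¬A) since u2 is accessible from u2 and u2 ⊩ A ∨ ¬A.
u2 ⊩ A ∨ ¬A via the disjunct A.

No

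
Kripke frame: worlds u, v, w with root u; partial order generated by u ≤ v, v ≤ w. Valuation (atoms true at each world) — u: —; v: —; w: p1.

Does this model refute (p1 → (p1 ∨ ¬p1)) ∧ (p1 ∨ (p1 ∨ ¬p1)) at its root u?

Yes

u ⊮ (p1 → (p1 ∨ ¬p1)) ∧ (p1 ∨ (p1 ∨ ¬p1)) since u fails p1 ∨ (p1 ∨ ¬p1).
So the root u does not force (p1 → (p1 ∨ ¬p1)) ∧ (p1 ∨ (p1 ∨ ¬p1)); the model is a countermodel.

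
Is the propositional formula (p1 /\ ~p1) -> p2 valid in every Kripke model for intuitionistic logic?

This is an instance of ex falso quodlibet, which is intuitionistically derivable.
No world can force both p1 and ~p1, so the antecedent p1 /\ ~p1 is never forced and the implication holds vacuously at every world.

Yes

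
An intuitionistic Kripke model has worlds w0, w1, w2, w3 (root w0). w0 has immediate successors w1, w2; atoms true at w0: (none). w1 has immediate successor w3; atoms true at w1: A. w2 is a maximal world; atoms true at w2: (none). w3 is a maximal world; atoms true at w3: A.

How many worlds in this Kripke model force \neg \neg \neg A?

1

w0: does not force it — w0 \nVdash \neg \neg \neg A since w1 is accessible from w0 and w1 \Vdash \neg \neg A.
w1: does not force it.
w2: forces it.
w3: does not force it.
Worlds forcing the formula: {w2}.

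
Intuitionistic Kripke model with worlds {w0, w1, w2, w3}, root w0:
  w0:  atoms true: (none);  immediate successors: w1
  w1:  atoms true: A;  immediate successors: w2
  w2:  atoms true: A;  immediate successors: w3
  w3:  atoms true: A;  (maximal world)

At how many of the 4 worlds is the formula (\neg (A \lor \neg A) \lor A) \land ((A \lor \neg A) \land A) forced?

3

w0: does not force it — w0 \nVdash (\neg (A \lor \neg A) \lor A) \land ((A \lor \neg A) \land A) since w0 fails \neg (A \lor \neg A) \lor A.
w1: forces it.
w2: forces it.
w3: forces it.
Worlds forcing the formula: {w1, w2, w3}.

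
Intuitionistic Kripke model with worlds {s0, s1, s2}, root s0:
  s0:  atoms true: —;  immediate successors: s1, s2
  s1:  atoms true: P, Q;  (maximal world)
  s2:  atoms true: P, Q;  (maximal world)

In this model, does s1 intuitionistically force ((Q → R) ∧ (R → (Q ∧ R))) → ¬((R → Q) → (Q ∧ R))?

Yes

s1 ⊩ ((Q → R) ∧ (R → (Q ∧ R))) → ¬((R → Q) → (Q ∧ R)) vacuously: no world accessible from s1 forces the antecedent (Q → R) ∧ (R → (Q ∧ R)).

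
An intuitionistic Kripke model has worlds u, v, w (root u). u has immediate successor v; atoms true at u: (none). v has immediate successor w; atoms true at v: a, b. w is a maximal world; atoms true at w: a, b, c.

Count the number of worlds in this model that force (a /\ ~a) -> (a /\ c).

3

u: forces it.
v: forces it.
w: forces it.
Worlds forcing the formula: {u, v, w}.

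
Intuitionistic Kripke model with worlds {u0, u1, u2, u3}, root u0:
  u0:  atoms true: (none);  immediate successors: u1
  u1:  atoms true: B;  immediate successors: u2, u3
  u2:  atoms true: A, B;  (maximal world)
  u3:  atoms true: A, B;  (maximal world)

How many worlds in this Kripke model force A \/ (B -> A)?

u0: does not force it — u0 ||-/- A \/ (B -> A): neither disjunct is forced at u0.
u1: does not force it — u1 ||-/- A \/ (B -> A): neither disjunct is forced at u1.
u2: forces it.
u3: forces it.
Worlds forcing the formula: {u2, u3}.

2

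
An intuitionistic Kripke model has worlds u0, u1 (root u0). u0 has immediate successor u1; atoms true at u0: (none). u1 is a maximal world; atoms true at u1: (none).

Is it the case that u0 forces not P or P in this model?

Yes

u0 forces not P or P via the disjunct not P.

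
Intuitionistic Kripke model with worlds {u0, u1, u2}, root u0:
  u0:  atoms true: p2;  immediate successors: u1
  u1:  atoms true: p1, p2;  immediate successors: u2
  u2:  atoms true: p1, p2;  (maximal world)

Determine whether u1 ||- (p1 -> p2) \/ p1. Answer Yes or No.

Yes

u1 ||- (p1 -> p2) \/ p1 via the disjunct p1 -> p2.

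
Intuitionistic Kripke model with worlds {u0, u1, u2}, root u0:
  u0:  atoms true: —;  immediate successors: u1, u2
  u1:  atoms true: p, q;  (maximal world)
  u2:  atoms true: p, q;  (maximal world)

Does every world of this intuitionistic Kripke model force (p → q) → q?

No

Not every world: u0 ⊮ (p → q) → q.
u0 ⊮ (p → q) → q: already at u0 itself, u0 ⊩ p → q but u0 ⊮ q.
u0 lacks atom q, so u0 ⊮ q.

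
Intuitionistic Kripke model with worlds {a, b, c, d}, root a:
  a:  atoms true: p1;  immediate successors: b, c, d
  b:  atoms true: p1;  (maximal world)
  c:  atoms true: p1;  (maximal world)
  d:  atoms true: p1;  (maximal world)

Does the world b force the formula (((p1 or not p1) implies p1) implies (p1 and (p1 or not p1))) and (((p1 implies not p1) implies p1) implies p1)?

b forces (((p1 or not p1) implies p1) implies (p1 and (p1 or not p1))) and (((p1 implies not p1) implies p1) implies p1) since b forces both conjuncts.

Yes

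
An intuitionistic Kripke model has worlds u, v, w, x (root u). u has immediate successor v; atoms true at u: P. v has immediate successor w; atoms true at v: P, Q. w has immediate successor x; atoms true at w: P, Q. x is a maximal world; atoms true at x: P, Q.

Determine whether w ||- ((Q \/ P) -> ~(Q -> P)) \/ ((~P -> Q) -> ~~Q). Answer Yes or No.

w ||- ((Q \/ P) -> ~(Q -> P)) \/ ((~P -> Q) -> ~~Q) via the disjunct (~P -> Q) -> ~~Q.

Yes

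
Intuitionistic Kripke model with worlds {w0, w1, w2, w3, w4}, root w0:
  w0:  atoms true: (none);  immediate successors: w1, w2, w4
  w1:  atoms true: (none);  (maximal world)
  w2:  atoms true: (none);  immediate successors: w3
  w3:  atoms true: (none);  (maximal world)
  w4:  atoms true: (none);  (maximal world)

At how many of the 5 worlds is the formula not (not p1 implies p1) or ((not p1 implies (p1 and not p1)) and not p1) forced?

5

w0: forces it.
w1: forces it.
w2: forces it.
w3: forces it.
w4: forces it.
Worlds forcing the formula: {w0, w1, w2, w3, w4}.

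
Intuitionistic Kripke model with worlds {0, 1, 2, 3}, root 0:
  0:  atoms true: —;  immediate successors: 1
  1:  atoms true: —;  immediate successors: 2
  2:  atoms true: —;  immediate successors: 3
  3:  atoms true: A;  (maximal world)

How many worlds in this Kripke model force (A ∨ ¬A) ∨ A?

0: does not force it — 0 ⊮ (A ∨ ¬A) ∨ A: neither disjunct is forced at 0.
1: does not force it — 1 ⊮ (A ∨ ¬A) ∨ A: neither disjunct is forced at 1.
2: does not force it.
3: forces it.
Worlds forcing the formula: {3}.

1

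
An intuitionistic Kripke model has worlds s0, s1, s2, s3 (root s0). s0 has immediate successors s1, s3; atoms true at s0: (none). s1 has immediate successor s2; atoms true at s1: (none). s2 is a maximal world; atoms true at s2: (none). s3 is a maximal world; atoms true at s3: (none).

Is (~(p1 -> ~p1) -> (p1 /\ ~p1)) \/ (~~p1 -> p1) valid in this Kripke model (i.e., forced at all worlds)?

s0 ||- (~(p1 -> ~p1) -> (p1 /\ ~p1)) \/ (~~p1 -> p1) via the disjunct ~(p1 -> ~p1) -> (p1 /\ ~p1).
Since the root s0 forces (~(p1 -> ~p1) -> (p1 /\ ~p1)) \/ (~~p1 -> p1) and forcing is persistent (monotone upward), every world forces it.

Yes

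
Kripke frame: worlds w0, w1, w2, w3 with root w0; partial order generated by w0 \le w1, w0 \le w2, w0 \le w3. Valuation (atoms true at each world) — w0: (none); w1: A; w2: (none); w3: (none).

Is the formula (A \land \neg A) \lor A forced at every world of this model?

No

Not every world: w0 \nVdash (A \land \neg A) \lor A.
w0 \nVdash (A \land \neg A) \lor A: neither disjunct is forced at w0.
w0 \nVdash A \land \neg A since w0 fails A.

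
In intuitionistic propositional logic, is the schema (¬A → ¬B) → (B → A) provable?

This is the converse of contraposition, which is not intuitionistically valid.
A Kripke countermodel: worlds s0, s1; order generated by s0 ≤ s1; atoms true at each world — s0:{B}; s1:{A,B}.
s0 ⊮ (¬A → ¬B) → (B → A): already at s0 itself, s0 ⊩ ¬A → ¬B but s0 ⊮ B → A.
s0 ⊮ B → A: already at s0 itself, s0 ⊩ B but s0 ⊮ A.
s0 lacks atom A, so s0 ⊮ A.
So the root s0 does not force the formula.

No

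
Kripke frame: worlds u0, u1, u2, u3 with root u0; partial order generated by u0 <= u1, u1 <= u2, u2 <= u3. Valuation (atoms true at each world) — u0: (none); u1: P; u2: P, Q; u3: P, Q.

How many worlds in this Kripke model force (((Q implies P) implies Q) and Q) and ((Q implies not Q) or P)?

2

u0: does not force it — u0 does not force (((Q implies P) implies Q) and Q) and ((Q implies not Q) or P) since u0 fails ((Q implies P) implies Q) and Q.
u1: does not force it — u1 does not force (((Q implies P) implies Q) and Q) and ((Q implies not Q) or P) since u1 fails ((Q implies P) implies Q) and Q.
u2: forces it.
u3: forces it.
Worlds forcing the formula: {u2, u3}.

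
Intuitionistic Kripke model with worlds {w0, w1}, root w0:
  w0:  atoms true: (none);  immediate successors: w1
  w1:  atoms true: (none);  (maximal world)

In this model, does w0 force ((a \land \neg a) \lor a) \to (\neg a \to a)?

w0 \Vdash ((a \land \neg a) \lor a) \to (\neg a \to a) vacuously: no world accessible from w0 forces the antecedent (a \land \neg a) \lor a.

Yes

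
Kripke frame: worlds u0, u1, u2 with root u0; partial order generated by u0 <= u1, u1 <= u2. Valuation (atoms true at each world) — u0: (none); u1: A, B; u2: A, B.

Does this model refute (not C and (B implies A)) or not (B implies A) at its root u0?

No

u0 forces (not C and (B implies A)) or not (B implies A) via the disjunct not C and (B implies A).
So the root u0 forces (not C and (B implies A)) or not (B implies A); the model is not a countermodel.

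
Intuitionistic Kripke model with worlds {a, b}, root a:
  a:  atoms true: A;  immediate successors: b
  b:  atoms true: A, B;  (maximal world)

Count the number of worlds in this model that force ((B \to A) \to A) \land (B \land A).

1

a: does not force it — a \nVdash ((B \to A) \to A) \land (B \land A) since a fails B \land A.
b: forces it.
Worlds forcing the formula: {b}.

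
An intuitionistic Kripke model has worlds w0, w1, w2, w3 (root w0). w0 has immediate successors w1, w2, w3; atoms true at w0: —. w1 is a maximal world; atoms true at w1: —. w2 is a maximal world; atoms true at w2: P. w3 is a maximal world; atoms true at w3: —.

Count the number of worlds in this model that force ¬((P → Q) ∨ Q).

w0: does not force it — w0 ⊮ ¬((P → Q) ∨ Q) since w1 is accessible from w0 and w1 ⊩ (P → Q) ∨ Q.
w1: does not force it — w1 ⊮ ¬((P → Q) ∨ Q) since w1 is accessible from w1 and w1 ⊩ (P → Q) ∨ Q.
w2: forces it.
w3: does not force it — w3 ⊮ ¬((P → Q) ∨ Q) since w3 is accessible from w3 and w3 ⊩ (P → Q) ∨ Q.
Worlds forcing the formula: {w2}.

1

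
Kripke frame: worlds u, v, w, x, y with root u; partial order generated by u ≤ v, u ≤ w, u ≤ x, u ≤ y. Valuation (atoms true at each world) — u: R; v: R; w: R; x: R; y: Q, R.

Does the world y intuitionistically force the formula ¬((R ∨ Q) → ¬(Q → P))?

No

y ⊮ ¬((R ∨ Q) → ¬(Q → P)) since y is accessible from y and y ⊩ (R ∨ Q) → ¬(Q → P).
y ⊩ (R ∨ Q) → ¬(Q → P): every world accessible from y that forces R ∨ Q (namely y) also forces ¬(Q → P).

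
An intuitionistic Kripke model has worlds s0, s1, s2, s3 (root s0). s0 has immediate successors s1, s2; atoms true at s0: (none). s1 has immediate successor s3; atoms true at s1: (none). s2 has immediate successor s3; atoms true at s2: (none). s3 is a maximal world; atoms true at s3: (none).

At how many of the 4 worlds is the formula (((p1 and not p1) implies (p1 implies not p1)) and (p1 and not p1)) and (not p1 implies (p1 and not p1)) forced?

s0: does not force it — s0 does not force (((p1 and not p1) implies (p1 implies not p1)) and (p1 and not p1)) and (not p1 implies (p1 and not p1)) since s0 fails ((p1 and not p1) implies (p1 implies not p1)) and (p1 and not p1).
s1: does not force it — s1 does not force (((p1 and not p1) implies (p1 implies not p1)) and (p1 and not p1)) and (not p1 implies (p1 and not p1)) since s1 fails ((p1 and not p1) implies (p1 implies not p1)) and (p1 and not p1).
s2: does not force it.
s3: does not force it.
Worlds forcing the formula: { }.

0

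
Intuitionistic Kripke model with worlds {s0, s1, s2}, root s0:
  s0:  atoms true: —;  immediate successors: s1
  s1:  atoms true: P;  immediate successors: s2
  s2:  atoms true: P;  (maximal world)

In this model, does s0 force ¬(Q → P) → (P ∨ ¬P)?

Yes

s0 ⊩ ¬(Q → P) → (P ∨ ¬P) vacuously: no world accessible from s0 forces the antecedent ¬(Q → P).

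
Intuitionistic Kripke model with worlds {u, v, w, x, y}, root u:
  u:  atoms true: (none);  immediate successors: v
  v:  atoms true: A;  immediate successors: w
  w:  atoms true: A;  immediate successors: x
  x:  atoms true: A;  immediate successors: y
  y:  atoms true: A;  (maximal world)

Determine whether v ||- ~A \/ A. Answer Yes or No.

Yes

v ||- ~A \/ A via the disjunct A.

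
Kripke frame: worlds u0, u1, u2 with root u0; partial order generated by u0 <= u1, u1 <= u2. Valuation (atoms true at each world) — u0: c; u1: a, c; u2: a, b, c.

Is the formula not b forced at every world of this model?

No

Not every world: u0 does not force not b.
u0 does not force not b since u2 is accessible from u0 and u2 forces b.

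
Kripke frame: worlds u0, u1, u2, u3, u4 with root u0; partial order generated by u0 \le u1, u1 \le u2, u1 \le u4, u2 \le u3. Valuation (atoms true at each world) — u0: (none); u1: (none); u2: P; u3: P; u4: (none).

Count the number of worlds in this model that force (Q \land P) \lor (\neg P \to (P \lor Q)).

u0: does not force it — u0 \nVdash (Q \land P) \lor (\neg P \to (P \lor Q)): neither disjunct is forced at u0.
u1: does not force it — u1 \nVdash (Q \land P) \lor (\neg P \to (P \lor Q)): neither disjunct is forced at u1.
u2: forces it.
u3: forces it.
u4: does not force it.
Worlds forcing the formula: {u2, u3}.

2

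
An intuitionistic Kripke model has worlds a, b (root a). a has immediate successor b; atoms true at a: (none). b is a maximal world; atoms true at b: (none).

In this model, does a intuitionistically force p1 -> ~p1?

a ||- p1 -> ~p1 vacuously: no world accessible from a forces the antecedent p1.

Yes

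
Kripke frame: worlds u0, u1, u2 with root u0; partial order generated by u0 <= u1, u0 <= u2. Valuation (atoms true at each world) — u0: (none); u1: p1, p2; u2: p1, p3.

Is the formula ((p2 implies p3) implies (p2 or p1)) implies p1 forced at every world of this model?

No

Not every world: u0 does not force ((p2 implies p3) implies (p2 or p1)) implies p1.
u0 does not force ((p2 implies p3) implies (p2 or p1)) implies p1: already at u0 itself, u0 forces (p2 implies p3) implies (p2 or p1) but u0 does not force p1.
u0 lacks atom p1, so u0 does not force p1.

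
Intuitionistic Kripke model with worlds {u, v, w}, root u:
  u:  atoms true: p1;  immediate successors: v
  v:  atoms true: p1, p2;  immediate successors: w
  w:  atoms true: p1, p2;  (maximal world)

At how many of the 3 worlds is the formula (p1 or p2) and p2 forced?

u: does not force it — u does not force (p1 or p2) and p2 since u fails p2.
v: forces it.
w: forces it.
Worlds forcing the formula: {v, w}.

2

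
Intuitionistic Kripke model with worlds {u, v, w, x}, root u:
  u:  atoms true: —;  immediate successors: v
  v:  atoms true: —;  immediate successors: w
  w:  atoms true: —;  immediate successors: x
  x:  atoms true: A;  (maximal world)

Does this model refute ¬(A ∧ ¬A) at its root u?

u ⊩ ¬(A ∧ ¬A): no world accessible from u forces A ∧ ¬A.
So the root u forces ¬(A ∧ ¬A); the model is not a countermodel.

No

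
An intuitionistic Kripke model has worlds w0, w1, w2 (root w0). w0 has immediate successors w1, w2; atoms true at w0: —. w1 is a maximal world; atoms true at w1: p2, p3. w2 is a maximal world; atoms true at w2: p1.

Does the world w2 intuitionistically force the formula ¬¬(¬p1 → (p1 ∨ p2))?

w2 ⊩ ¬¬(¬p1 → (p1 ∨ p2)): no world accessible from w2 forces ¬(¬p1 → (p1 ∨ p2)).

Yes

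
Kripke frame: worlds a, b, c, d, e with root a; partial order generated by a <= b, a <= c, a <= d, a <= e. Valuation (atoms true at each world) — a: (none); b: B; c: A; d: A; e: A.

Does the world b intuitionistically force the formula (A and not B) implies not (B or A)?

Yes

b forces (A and not B) implies not (B or A) vacuously: no world accessible from b forces the antecedent A and not B.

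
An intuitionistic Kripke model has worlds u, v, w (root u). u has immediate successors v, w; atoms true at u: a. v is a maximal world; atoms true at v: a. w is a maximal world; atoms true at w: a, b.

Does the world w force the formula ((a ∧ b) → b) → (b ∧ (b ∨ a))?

Yes

w ⊩ ((a ∧ b) → b) → (b ∧ (b ∨ a)): every world accessible from w that forces (a ∧ b) → b (namely w) also forces b ∧ (b ∨ a).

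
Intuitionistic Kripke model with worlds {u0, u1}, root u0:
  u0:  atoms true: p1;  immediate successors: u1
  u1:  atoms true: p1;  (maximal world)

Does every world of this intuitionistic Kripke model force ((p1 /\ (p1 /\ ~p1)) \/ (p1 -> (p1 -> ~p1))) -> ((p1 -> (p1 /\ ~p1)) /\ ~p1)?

u0 ||- ((p1 /\ (p1 /\ ~p1)) \/ (p1 -> (p1 -> ~p1))) -> ((p1 -> (p1 /\ ~p1)) /\ ~p1) vacuously: no world accessible from u0 forces the antecedent (p1 /\ (p1 /\ ~p1)) \/ (p1 -> (p1 -> ~p1)).
Since the root u0 forces ((p1 /\ (p1 /\ ~p1)) \/ (p1 -> (p1 -> ~p1))) -> ((p1 -> (p1 /\ ~p1)) /\ ~p1) and forcing is persistent (monotone upward), every world forces it.

Yes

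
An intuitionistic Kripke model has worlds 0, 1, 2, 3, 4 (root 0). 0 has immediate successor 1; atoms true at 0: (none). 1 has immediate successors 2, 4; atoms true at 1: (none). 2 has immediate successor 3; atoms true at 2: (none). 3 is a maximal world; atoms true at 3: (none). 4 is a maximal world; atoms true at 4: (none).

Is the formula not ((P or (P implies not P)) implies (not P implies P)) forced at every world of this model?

Yes

0 forces not ((P or (P implies not P)) implies (not P implies P)): no world accessible from 0 forces (P or (P implies not P)) implies (not P implies P).
Since the root 0 forces not ((P or (P implies not P)) implies (not P implies P)) and forcing is persistent (monotone upward), every world forces it.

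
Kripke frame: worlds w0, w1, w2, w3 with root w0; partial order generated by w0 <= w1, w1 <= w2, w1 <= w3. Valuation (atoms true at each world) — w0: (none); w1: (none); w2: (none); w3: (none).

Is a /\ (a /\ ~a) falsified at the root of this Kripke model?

w0 ||-/- a /\ (a /\ ~a) since w0 fails a.
So the root w0 does not force a /\ (a /\ ~a); the model is a countermodel.

Yes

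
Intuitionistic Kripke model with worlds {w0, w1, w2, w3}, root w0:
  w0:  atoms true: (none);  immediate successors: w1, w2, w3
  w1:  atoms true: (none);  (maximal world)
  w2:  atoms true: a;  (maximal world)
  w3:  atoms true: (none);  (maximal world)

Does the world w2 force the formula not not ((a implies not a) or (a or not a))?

Yes

w2 forces not not ((a implies not a) or (a or not a)): no world accessible from w2 forces not ((a implies not a) or (a or not a)).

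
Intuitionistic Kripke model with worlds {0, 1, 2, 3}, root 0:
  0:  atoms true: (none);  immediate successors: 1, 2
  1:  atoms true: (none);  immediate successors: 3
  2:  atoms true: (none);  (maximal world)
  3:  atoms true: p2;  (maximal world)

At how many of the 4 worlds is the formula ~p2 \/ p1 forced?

0: does not force it — 0 ||-/- ~p2 \/ p1: neither disjunct is forced at 0.
1: does not force it.
2: forces it.
3: does not force it.
Worlds forcing the formula: {2}.

1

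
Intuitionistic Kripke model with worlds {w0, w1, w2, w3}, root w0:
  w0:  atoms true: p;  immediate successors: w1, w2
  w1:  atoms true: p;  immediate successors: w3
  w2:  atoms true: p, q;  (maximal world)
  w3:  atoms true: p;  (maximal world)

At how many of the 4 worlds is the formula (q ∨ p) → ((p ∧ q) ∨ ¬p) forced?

1

w0: does not force it — w0 ⊮ (q ∨ p) → ((p ∧ q) ∨ ¬p): already at w0 itself, w0 ⊩ q ∨ p but w0 ⊮ (p ∧ q) ∨ ¬p.
w1: does not force it — w1 ⊮ (q ∨ p) → ((p ∧ q) ∨ ¬p): already at w1 itself, w1 ⊩ q ∨ p but w1 ⊮ (p ∧ q) ∨ ¬p.
w2: forces it.
w3: does not force it — w3 ⊮ (q ∨ p) → ((p ∧ q) ∨ ¬p): already at w3 itself, w3 ⊩ q ∨ p but w3 ⊮ (p ∧ q) ∨ ¬p.
Worlds forcing the formula: {w2}.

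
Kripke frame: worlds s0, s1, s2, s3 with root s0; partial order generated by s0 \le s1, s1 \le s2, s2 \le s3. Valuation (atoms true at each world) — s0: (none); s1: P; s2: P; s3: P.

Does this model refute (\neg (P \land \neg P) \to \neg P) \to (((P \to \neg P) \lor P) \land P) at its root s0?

s0 \Vdash (\neg (P \land \neg P) \to \neg P) \to (((P \to \neg P) \lor P) \land P) vacuously: no world accessible from s0 forces the antecedent \neg (P \land \neg P) \to \neg P.
So the root s0 forces (\neg (P \land \neg P) \to \neg P) \to (((P \to \neg P) \lor P) \land P); the model is not a countermodel.

No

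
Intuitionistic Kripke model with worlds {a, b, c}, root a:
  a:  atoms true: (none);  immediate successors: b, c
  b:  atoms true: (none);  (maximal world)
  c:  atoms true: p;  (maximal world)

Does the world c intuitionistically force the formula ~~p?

c ||- ~~p: no world accessible from c forces ~p.

Yes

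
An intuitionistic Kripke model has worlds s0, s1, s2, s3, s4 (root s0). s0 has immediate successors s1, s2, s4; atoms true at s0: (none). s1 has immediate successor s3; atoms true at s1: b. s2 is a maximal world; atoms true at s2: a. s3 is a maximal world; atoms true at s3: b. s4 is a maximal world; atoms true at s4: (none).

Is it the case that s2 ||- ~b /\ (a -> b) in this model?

No

s2 ||-/- ~b /\ (a -> b) since s2 fails a -> b.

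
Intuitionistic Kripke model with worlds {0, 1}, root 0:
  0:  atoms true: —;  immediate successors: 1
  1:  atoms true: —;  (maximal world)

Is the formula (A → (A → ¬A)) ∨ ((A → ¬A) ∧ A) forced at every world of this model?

0 ⊩ (A → (A → ¬A)) ∨ ((A → ¬A) ∧ A) via the disjunct A → (A → ¬A).
Since the root 0 forces (A → (A → ¬A)) ∨ ((A → ¬A) ∧ A) and forcing is persistent (monotone upward), every world forces it.

Yes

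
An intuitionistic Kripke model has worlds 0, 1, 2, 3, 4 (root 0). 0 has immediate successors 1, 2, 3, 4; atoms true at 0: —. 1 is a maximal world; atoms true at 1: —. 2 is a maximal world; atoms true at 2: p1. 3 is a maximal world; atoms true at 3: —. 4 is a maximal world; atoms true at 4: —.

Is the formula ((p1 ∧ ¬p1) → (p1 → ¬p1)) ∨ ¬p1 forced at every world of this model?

Yes

0 ⊩ ((p1 ∧ ¬p1) → (p1 → ¬p1)) ∨ ¬p1 via the disjunct (p1 ∧ ¬p1) → (p1 → ¬p1).
Since the root 0 forces ((p1 ∧ ¬p1) → (p1 → ¬p1)) ∨ ¬p1 and forcing is persistent (monotone upward), every world forces it.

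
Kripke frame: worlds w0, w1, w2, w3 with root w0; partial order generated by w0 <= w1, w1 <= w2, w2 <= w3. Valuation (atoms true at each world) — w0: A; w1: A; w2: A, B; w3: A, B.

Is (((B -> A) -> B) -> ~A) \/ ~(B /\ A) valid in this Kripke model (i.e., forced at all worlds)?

Not every world: w0 ||-/- (((B -> A) -> B) -> ~A) \/ ~(B /\ A).
w0 ||-/- (((B -> A) -> B) -> ~A) \/ ~(B /\ A): neither disjunct is forced at w0.
w0 ||-/- ((B -> A) -> B) -> ~A: at the accessible world w2, w2 ||- (B -> A) -> B but w2 ||-/- ~A.
w2 ||-/- ~A since w2 is accessible from w2 and w2 ||- A.

No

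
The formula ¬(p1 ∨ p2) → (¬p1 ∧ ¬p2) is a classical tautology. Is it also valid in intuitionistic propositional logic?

Yes

This is a constructively valid De Morgan direction (negated disjunction to conjunction of negations), which is intuitionistically derivable.
From ¬(p1 ∨ p2): if p1 held then p1 ∨ p2 would, contradiction — so ¬p1; similarly ¬p2.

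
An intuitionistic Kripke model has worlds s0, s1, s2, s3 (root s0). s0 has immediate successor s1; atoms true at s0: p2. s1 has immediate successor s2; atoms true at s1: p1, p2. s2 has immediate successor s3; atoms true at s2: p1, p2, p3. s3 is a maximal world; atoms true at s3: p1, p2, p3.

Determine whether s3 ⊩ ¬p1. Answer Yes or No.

No

s3 ⊮ ¬p1 since s3 is accessible from s3 and s3 ⊩ p1.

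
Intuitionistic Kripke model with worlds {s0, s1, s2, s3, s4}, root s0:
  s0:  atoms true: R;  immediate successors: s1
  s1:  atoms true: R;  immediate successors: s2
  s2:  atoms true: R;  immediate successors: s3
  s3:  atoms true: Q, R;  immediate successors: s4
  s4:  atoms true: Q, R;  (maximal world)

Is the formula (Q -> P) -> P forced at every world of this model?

Yes

s0 ||- (Q -> P) -> P vacuously: no world accessible from s0 forces the antecedent Q -> P.
Since the root s0 forces (Q -> P) -> P and forcing is persistent (monotone upward), every world forces it.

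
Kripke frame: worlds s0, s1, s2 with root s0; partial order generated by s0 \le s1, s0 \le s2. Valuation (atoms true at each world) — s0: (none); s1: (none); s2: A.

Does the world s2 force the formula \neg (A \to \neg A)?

s2 \Vdash \neg (A \to \neg A): no world accessible from s2 forces A \to \neg A.

Yes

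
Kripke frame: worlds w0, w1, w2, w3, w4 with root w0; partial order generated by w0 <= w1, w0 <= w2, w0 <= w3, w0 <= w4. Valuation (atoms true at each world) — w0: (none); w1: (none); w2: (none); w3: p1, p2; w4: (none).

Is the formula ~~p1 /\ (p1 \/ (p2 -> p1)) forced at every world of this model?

No

Not every world: w0 ||-/- ~~p1 /\ (p1 \/ (p2 -> p1)).
w0 ||-/- ~~p1 /\ (p1 \/ (p2 -> p1)) since w0 fails ~~p1.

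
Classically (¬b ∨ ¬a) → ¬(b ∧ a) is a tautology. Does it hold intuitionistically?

Yes

This is a constructively valid De Morgan direction (disjunction of negations to negated conjunction), which is intuitionistically derivable.
If ¬b holds at a world then no accessible world forces b, hence none forces b ∧ a; likewise for ¬a.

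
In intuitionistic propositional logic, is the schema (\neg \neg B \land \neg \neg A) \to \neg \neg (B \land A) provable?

Yes

This is the distribution of double negation over conjunction, which is intuitionistically derivable.
Assume \neg \neg B, \neg \neg A, and \neg (B \land A). From B we'd get \neg A (since B \land A is refuted), contradicting \neg \neg A; so \neg B, contradicting \neg \neg B.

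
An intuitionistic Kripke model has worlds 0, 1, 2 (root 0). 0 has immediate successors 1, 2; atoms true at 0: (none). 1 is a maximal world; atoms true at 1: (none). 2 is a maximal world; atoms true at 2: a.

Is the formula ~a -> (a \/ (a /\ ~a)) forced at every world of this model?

No

Not every world: 0 ||-/- ~a -> (a \/ (a /\ ~a)).
0 ||-/- ~a -> (a \/ (a /\ ~a)): at the accessible world 1, 1 ||- ~a but 1 ||-/- a \/ (a /\ ~a).
1 ||-/- a \/ (a /\ ~a): neither disjunct is forced at 1.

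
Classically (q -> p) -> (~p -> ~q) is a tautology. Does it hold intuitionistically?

This is the forward direction of contraposition, which is intuitionistically derivable.
Assume q -> p and ~p. If q held then p would follow, contradicting ~p; so ~q.

Yes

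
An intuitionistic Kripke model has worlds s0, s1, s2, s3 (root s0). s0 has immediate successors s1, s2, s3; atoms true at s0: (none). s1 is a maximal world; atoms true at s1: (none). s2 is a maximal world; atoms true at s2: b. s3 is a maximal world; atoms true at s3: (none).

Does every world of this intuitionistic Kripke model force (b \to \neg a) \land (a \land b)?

Not every world: s0 \nVdash (b \to \neg a) \land (a \land b).
s0 \nVdash (b \to \neg a) \land (a \land b) since s0 fails a \land b.

No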